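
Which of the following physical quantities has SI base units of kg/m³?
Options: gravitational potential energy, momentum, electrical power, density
Checking the SI base units of each option:
  gravitational potential energy (U = -GMm/r): kg·m²/s²  ✗
  momentum (p = mv): kg·m/s  ✗
  electrical power (P = IV): kg·m²/s³  ✗
  density (ρ = m/V): kg/m³  ✓ matches

Only density has units kg/m³.

Answer: density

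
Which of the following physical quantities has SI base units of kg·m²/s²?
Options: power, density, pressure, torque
Checking the SI base units of each option:
  power (P = W/t): kg·m²/s³  ✗
  density (ρ = m/V): kg/m³  ✗
  pressure (P = F/A): kg/(m·s²)  ✗
  torque (τ = Fr): kg·m²/s²  ✓ matches

Only torque has units kg·m²/s².

Answer: torque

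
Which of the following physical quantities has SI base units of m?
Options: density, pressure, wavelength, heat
Checking the SI base units of each option:
  density (ρ = m/V): kg/m³  ✗
  pressure (P = F/A): kg/(m·s²)  ✗
  wavelength (λ = v/f): m  ✓ matches
  heat (Q = mcΔT): kg·m²/s²  ✗

Only wavelength has units m.

Answer: wavelength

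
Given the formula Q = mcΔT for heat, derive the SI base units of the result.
Units of each symbol in Q = mcΔT:
  m (mass): kg
  c (specific heat capacity, in J/(kg·K)): m²/(s²·K)
  ΔT (temperature change): K

Multiplying the contributions: [kg] · [m²/(s²·K)] · [K]
Adding exponents of each base unit: kg: 1, m: 2, s: -2
SI base units of heat: kg·m²/s²

Answer: kg·m²/s²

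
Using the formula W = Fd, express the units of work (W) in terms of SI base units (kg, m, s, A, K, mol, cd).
Units of each symbol in W = Fd:
  F (force): kg·m/s²
  d (displacement): m

Multiplying the contributions: [kg·m/s²] · [m]
Adding exponents of each base unit: kg: 1, m: 2, s: -2
SI base units of work: kg·m²/s²

Answer: kg·m²/s²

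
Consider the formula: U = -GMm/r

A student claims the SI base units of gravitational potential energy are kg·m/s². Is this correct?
Units of each symbol in U = -GMm/r:
  G (gravitational constant): m³/(kg·s²)
  M (mass): kg
  m (mass): kg
  r (distance): m  → in the denominator, contributes 1/m
  The minus sign does not affect the units.

Multiplying the contributions: [m³/(kg·s²)] · [kg] · [kg] · [1/m]
Adding exponents of each base unit: kg: 1, m: 2, s: -2
SI base units of gravitational potential energy: kg·m²/s²

The claimed units kg·m/s² (exponents kg: 1, m: 1, s: -2) do not match the derived units kg·m²/s² (exponents kg: 1, m: 2, s: -2), so the claim is incorrect.

Answer: No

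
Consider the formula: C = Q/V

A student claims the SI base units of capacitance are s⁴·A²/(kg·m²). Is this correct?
Units of each symbol in C = Q/V:
  Q (charge, in coulombs): s·A
  V (voltage, in volts): kg·m²/(s³·A)  → in the denominator, contributes s³·A/(kg·m²)

Multiplying the contributions: [s·A] · [s³·A/(kg·m²)]
Adding exponents of each base unit: kg: -1, m: -2, s: 4, A: 2
SI base units of capacitance: s⁴·A²/(kg·m²)

The claimed units s⁴·A²/(kg·m²) match the derived units, so the claim is correct.

Answer: Yes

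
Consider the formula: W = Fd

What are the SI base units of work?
Units of each symbol in W = Fd:
  F (force): kg·m/s²
  d (displacement): m

Multiplying the contributions: [kg·m/s²] · [m]
Adding exponents of each base unit: kg: 1, m: 2, s: -2
SI base units of work: kg·m²/s²

Answer: kg·m²/s²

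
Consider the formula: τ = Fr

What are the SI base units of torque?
Units of each symbol in τ = Fr:
  F (force): kg·m/s²
  r (lever arm): m

Multiplying the contributions: [kg·m/s²] · [m]
Adding exponents of each base unit: kg: 1, m: 2, s: -2
SI base units of torque: kg·m²/s²

Answer: kg·m²/s²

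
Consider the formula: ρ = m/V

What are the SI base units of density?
Units of each symbol in ρ = m/V:
  m (mass): kg
  V (volume): m³  → in the denominator, contributes 1/m³

Multiplying the contributions: [kg] · [1/m³]
Adding exponents of each base unit: kg: 1, m: -3
SI base units of density: kg/m³

Answer: kg/m³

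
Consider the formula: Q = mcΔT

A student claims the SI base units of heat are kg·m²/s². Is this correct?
Units of each symbol in Q = mcΔT:
  m (mass): kg
  c (specific heat capacity, in J/(kg·K)): m²/(s²·K)
  ΔT (temperature change): K

Multiplying the contributions: [kg] · [m²/(s²·K)] · [K]
Adding exponents of each base unit: kg: 1, m: 2, s: -2
SI base units of heat: kg·m²/s²

The claimed units kg·m²/s² match the derived units, so the claim is correct.

Answer: Yes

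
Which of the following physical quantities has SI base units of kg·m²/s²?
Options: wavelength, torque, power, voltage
Checking the SI base units of each option:
  wavelength (λ = v/f): m  ✗
  torque (τ = Fr): kg·m²/s²  ✓ matches
  power (P = W/t): kg·m²/s³  ✗
  voltage (V = IR): kg·m²/(s³·A)  ✗

Only torque has units kg·m²/s².

Answer: torque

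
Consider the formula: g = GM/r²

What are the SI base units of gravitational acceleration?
Units of each symbol in g = GM/r²:
  G (gravitational constant): m³/(kg·s²)
  M (mass): kg
  r (distance): m  → to the power 2 in the denominator, contributes 1/m²

Multiplying the contributions: [m³/(kg·s²)] · [kg] · [1/m²]
Adding exponents of each base unit: m: 1, s: -2
SI base units of gravitational acceleration: m/s²

Answer: m/s²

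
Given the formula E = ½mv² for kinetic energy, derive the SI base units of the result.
Units of each symbol in E = ½mv²:
  m (mass): kg
  v (speed): m/s  → to the power 2, contributes m²/s²
  The factor ½ is dimensionless.

Multiplying the contributions: [kg] · [m²/s²]
Adding exponents of each base unit: kg: 1, m: 2, s: -2
SI base units of kinetic energy: kg·m²/s²

Answer: kg·m²/s²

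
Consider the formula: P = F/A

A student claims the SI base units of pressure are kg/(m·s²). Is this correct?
Units of each symbol in P = F/A:
  F (force): kg·m/s²
  A (area): m²  → in the denominator, contributes 1/m²

Multiplying the contributions: [kg·m/s²] · [1/m²]
Adding exponents of each base unit: kg: 1, m: -1, s: -2
SI base units of pressure: kg/(m·s²)

The claimed units kg/(m·s²) match the derived units, so the claim is correct.

Answer: Yes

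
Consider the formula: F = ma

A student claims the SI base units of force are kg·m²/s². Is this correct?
Units of each symbol in F = ma:
  m (mass): kg
  a (acceleration): m/s²

Multiplying the contributions: [kg] · [m/s²]
Adding exponents of each base unit: kg: 1, m: 1, s: -2
SI base units of force: kg·m/s²

The claimed units kg·m²/s² (exponents kg: 1, m: 2, s: -2) do not match the derived units kg·m/s² (exponents kg: 1, m: 1, s: -2), so the claim is incorrect.

Answer: No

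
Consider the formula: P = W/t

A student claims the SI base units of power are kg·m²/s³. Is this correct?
Units of each symbol in P = W/t:
  W (work): kg·m²/s²
  t (time): s  → in the denominator, contributes 1/s

Multiplying the contributions: [kg·m²/s²] · [1/s]
Adding exponents of each base unit: kg: 1, m: 2, s: -3
SI base units of power: kg·m²/s³

The claimed units kg·m²/s³ match the derived units, so the claim is correct.

Answer: Yes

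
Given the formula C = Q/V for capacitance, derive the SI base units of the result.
Units of each symbol in C = Q/V:
  Q (charge, in coulombs): s·A
  V (voltage, in volts): kg·m²/(s³·A)  → in the denominator, contributes s³·A/(kg·m²)

Multiplying the contributions: [s·A] · [s³·A/(kg·m²)]
Adding exponents of each base unit: kg: -1, m: -2, s: 4, A: 2
SI base units of capacitance: s⁴·A²/(kg·m²)

Answer: s⁴·A²/(kg·m²)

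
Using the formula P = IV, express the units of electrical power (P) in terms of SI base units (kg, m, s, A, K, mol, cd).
Units of each symbol in P = IV:
  I (current): A
  V (voltage, in volts): kg·m²/(s³·A)

Multiplying the contributions: [A] · [kg·m²/(s³·A)]
Adding exponents of each base unit: kg: 1, m: 2, s: -3
SI base units of electrical power: kg·m²/s³

Answer: kg·m²/s³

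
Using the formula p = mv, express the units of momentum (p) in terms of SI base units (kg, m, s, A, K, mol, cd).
Units of each symbol in p = mv:
  m (mass): kg
  v (velocity): m/s

Multiplying the contributions: [kg] · [m/s]
Adding exponents of each base unit: kg: 1, m: 1, s: -1
SI base units of momentum: kg·m/s

Answer: kg·m/s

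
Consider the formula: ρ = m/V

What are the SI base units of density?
Units of each symbol in ρ = m/V:
  m (mass): kg
  V (volume): m³  → in the denominator, contributes 1/m³

Multiplying the contributions: [kg] · [1/m³]
Adding exponents of each base unit: kg: 1, m: -3
SI base units of density: kg/m³

Answer: kg/m³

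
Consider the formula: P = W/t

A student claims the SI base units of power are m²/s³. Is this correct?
Units of each symbol in P = W/t:
  W (work): kg·m²/s²
  t (time): s  → in the denominator, contributes 1/s

Multiplying the contributions: [kg·m²/s²] · [1/s]
Adding exponents of each base unit: kg: 1, m: 2, s: -3
SI base units of power: kg·m²/s³

The claimed units m²/s³ (exponents m: 2, s: -3) do not match the derived units kg·m²/s³ (exponents kg: 1, m: 2, s: -3), so the claim is incorrect.

Answer: No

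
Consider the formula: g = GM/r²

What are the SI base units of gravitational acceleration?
Units of each symbol in g = GM/r²:
  G (gravitational constant): m³/(kg·s²)
  M (mass): kg
  r (distance): m  → to the power 2 in the denominator, contributes 1/m²

Multiplying the contributions: [m³/(kg·s²)] · [kg] · [1/m²]
Adding exponents of each base unit: m: 1, s: -2
SI base units of gravitational acceleration: m/s²

Answer: m/s²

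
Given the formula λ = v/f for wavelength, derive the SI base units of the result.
Units of each symbol in λ = v/f:
  v (wave speed): m/s
  f (frequency): 1/s  → in the denominator, contributes s

Multiplying the contributions: [m/s] · [s]
Adding exponents of each base unit: m: 1
SI base units of wavelength: m

Answer: m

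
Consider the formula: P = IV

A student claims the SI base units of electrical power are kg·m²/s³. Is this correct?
Units of each symbol in P = IV:
  I (current): A
  V (voltage, in volts): kg·m²/(s³·A)

Multiplying the contributions: [A] · [kg·m²/(s³·A)]
Adding exponents of each base unit: kg: 1, m: 2, s: -3
SI base units of electrical power: kg·m²/s³

The claimed units kg·m²/s³ match the derived units, so the claim is correct.

Answer: Yes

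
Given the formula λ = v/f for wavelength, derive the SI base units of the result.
Units of each symbol in λ = v/f:
  v (wave speed): m/s
  f (frequency): 1/s  → in the denominator, contributes s

Multiplying the contributions: [m/s] · [s]
Adding exponents of each base unit: m: 1
SI base units of wavelength: m

Answer: m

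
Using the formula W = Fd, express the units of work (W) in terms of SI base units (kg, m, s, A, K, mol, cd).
Units of each symbol in W = Fd:
  F (force): kg·m/s²
  d (displacement): m

Multiplying the contributions: [kg·m/s²] · [m]
Adding exponents of each base unit: kg: 1, m: 2, s: -2
SI base units of work: kg·m²/s²

Answer: kg·m²/s²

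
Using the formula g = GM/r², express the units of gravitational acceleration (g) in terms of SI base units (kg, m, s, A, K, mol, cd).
Units of each symbol in g = GM/r²:
  G (gravitational constant): m³/(kg·s²)
  M (mass): kg
  r (distance): m  → to the power 2 in the denominator, contributes 1/m²

Multiplying the contributions: [m³/(kg·s²)] · [kg] · [1/m²]
Adding exponents of each base unit: m: 1, s: -2
SI base units of gravitational acceleration: m/s²

Answer: m/s²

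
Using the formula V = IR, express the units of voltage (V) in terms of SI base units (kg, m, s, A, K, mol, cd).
Units of each symbol in V = IR:
  I (current): A
  R (resistance, in ohms): kg·m²/(s³·A²)

Multiplying the contributions: [A] · [kg·m²/(s³·A²)]
Adding exponents of each base unit: kg: 1, m: 2, s: -3, A: -1
SI base units of voltage: kg·m²/(s³·A)

Answer: kg·m²/(s³·A)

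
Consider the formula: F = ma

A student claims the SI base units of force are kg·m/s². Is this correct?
Units of each symbol in F = ma:
  m (mass): kg
  a (acceleration): m/s²

Multiplying the contributions: [kg] · [m/s²]
Adding exponents of each base unit: kg: 1, m: 1, s: -2
SI base units of force: kg·m/s²

The claimed units kg·m/s² match the derived units, so the claim is correct.

Answer: Yes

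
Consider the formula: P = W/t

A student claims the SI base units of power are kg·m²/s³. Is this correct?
Units of each symbol in P = W/t:
  W (work): kg·m²/s²
  t (time): s  → in the denominator, contributes 1/s

Multiplying the contributions: [kg·m²/s²] · [1/s]
Adding exponents of each base unit: kg: 1, m: 2, s: -3
SI base units of power: kg·m²/s³

The claimed units kg·m²/s³ match the derived units, so the claim is correct.

Answer: Yes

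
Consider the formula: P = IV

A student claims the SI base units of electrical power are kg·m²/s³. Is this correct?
Units of each symbol in P = IV:
  I (current): A
  V (voltage, in volts): kg·m²/(s³·A)

Multiplying the contributions: [A] · [kg·m²/(s³·A)]
Adding exponents of each base unit: kg: 1, m: 2, s: -3
SI base units of electrical power: kg·m²/s³

The claimed units kg·m²/s³ match the derived units, so the claim is correct.

Answer: Yes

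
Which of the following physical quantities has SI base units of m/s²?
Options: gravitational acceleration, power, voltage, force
Checking the SI base units of each option:
  gravitational acceleration (g = GM/r²): m/s²  ✓ matches
  power (P = W/t): kg·m²/s³  ✗
  voltage (V = IR): kg·m²/(s³·A)  ✗
  force (F = ma): kg·m/s²  ✗

Only gravitational acceleration has units m/s².

Answer: gravitational acceleration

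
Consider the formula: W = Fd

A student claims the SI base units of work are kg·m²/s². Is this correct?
Units of each symbol in W = Fd:
  F (force): kg·m/s²
  d (displacement): m

Multiplying the contributions: [kg·m/s²] · [m]
Adding exponents of each base unit: kg: 1, m: 2, s: -2
SI base units of work: kg·m²/s²

The claimed units kg·m²/s² match the derived units, so the claim is correct.

Answer: Yes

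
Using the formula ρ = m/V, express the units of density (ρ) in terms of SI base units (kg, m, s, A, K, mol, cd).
Units of each symbol in ρ = m/V:
  m (mass): kg
  V (volume): m³  → in the denominator, contributes 1/m³

Multiplying the contributions: [kg] · [1/m³]
Adding exponents of each base unit: kg: 1, m: -3
SI base units of density: kg/m³

Answer: kg/m³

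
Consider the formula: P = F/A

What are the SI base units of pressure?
Units of each symbol in P = F/A:
  F (force): kg·m/s²
  A (area): m²  → in the denominator, contributes 1/m²

Multiplying the contributions: [kg·m/s²] · [1/m²]
Adding exponents of each base unit: kg: 1, m: -1, s: -2
SI base units of pressure: kg/(m·s²)

Answer: kg/(m·s²)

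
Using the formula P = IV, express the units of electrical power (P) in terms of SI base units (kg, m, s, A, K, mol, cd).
Units of each symbol in P = IV:
  I (current): A
  V (voltage, in volts): kg·m²/(s³·A)

Multiplying the contributions: [A] · [kg·m²/(s³·A)]
Adding exponents of each base unit: kg: 1, m: 2, s: -3
SI base units of electrical power: kg·m²/s³

Answer: kg·m²/s³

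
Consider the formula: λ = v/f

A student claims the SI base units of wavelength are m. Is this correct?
Units of each symbol in λ = v/f:
  v (wave speed): m/s
  f (frequency): 1/s  → in the denominator, contributes s

Multiplying the contributions: [m/s] · [s]
Adding exponents of each base unit: m: 1
SI base units of wavelength: m

The claimed units m match the derived units, so the claim is correct.

Answer: Yes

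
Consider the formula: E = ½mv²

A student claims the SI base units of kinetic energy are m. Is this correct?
Units of each symbol in E = ½mv²:
  m (mass): kg
  v (speed): m/s  → to the power 2, contributes m²/s²
  The factor ½ is dimensionless.

Multiplying the contributions: [kg] · [m²/s²]
Adding exponents of each base unit: kg: 1, m: 2, s: -2
SI base units of kinetic energy: kg·m²/s²

The claimed units m (exponents m: 1) do not match the derived units kg·m²/s² (exponents kg: 1, m: 2, s: -2), so the claim is incorrect.

Answer: No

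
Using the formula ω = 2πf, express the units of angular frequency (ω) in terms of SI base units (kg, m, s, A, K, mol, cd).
Units of each symbol in ω = 2πf:
  f (frequency): 1/s
  The factor 2π is dimensionless.

Multiplying the contributions: [1/s]
Adding exponents of each base unit: s: -1
SI base units of angular frequency: 1/s

Answer: 1/s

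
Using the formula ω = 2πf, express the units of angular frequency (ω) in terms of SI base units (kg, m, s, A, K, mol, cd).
Units of each symbol in ω = 2πf:
  f (frequency): 1/s
  The factor 2π is dimensionless.

Multiplying the contributions: [1/s]
Adding exponents of each base unit: s: -1
SI base units of angular frequency: 1/s

Answer: 1/s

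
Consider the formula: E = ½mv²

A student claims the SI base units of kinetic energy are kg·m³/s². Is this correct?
Units of each symbol in E = ½mv²:
  m (mass): kg
  v (speed): m/s  → to the power 2, contributes m²/s²
  The factor ½ is dimensionless.

Multiplying the contributions: [kg] · [m²/s²]
Adding exponents of each base unit: kg: 1, m: 2, s: -2
SI base units of kinetic energy: kg·m²/s²

The claimed units kg·m³/s² (exponents kg: 1, m: 3, s: -2) do not match the derived units kg·m²/s² (exponents kg: 1, m: 2, s: -2), so the claim is incorrect.

Answer: No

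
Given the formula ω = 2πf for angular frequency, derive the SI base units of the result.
Units of each symbol in ω = 2πf:
  f (frequency): 1/s
  The factor 2π is dimensionless.

Multiplying the contributions: [1/s]
Adding exponents of each base unit: s: -1
SI base units of angular frequency: 1/s

Answer: 1/s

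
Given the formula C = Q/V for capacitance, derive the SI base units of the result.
Units of each symbol in C = Q/V:
  Q (charge, in coulombs): s·A
  V (voltage, in volts): kg·m²/(s³·A)  → in the denominator, contributes s³·A/(kg·m²)

Multiplying the contributions: [s·A] · [s³·A/(kg·m²)]
Adding exponents of each base unit: kg: -1, m: -2, s: 4, A: 2
SI base units of capacitance: s⁴·A²/(kg·m²)

Answer: s⁴·A²/(kg·m²)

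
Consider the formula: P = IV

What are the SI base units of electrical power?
Units of each symbol in P = IV:
  I (current): A
  V (voltage, in volts): kg·m²/(s³·A)

Multiplying the contributions: [A] · [kg·m²/(s³·A)]
Adding exponents of each base unit: kg: 1, m: 2, s: -3
SI base units of electrical power: kg·m²/s³

Answer: kg·m²/s³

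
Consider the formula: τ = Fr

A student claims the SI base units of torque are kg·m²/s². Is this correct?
Units of each symbol in τ = Fr:
  F (force): kg·m/s²
  r (lever arm): m

Multiplying the contributions: [kg·m/s²] · [m]
Adding exponents of each base unit: kg: 1, m: 2, s: -2
SI base units of torque: kg·m²/s²

The claimed units kg·m²/s² match the derived units, so the claim is correct.

Answer: Yes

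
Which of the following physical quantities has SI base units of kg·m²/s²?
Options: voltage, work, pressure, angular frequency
Checking the SI base units of each option:
  voltage (V = IR): kg·m²/(s³·A)  ✗
  work (W = Fd): kg·m²/s²  ✓ matches
  pressure (P = F/A): kg/(m·s²)  ✗
  angular frequency (ω = 2πf): 1/s  ✗

Only work has units kg·m²/s².

Answer: work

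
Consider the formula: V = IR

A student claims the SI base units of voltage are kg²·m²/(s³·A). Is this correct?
Units of each symbol in V = IR:
  I (current): A
  R (resistance, in ohms): kg·m²/(s³·A²)

Multiplying the contributions: [A] · [kg·m²/(s³·A²)]
Adding exponents of each base unit: kg: 1, m: 2, s: -3, A: -1
SI base units of voltage: kg·m²/(s³·A)

The claimed units kg²·m²/(s³·A) (exponents kg: 2, m: 2, s: -3, A: -1) do not match the derived units kg·m²/(s³·A) (exponents kg: 1, m: 2, s: -3, A: -1), so the claim is incorrect.

Answer: No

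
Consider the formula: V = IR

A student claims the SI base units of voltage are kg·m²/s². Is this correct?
Units of each symbol in V = IR:
  I (current): A
  R (resistance, in ohms): kg·m²/(s³·A²)

Multiplying the contributions: [A] · [kg·m²/(s³·A²)]
Adding exponents of each base unit: kg: 1, m: 2, s: -3, A: -1
SI base units of voltage: kg·m²/(s³·A)

The claimed units kg·m²/s² (exponents kg: 1, m: 2, s: -2) do not match the derived units kg·m²/(s³·A) (exponents kg: 1, m: 2, s: -3, A: -1), so the claim is incorrect.

Answer: No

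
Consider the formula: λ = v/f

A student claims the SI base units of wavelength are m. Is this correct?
Units of each symbol in λ = v/f:
  v (wave speed): m/s
  f (frequency): 1/s  → in the denominator, contributes s

Multiplying the contributions: [m/s] · [s]
Adding exponents of each base unit: m: 1
SI base units of wavelength: m

The claimed units m match the derived units, so the claim is correct.

Answer: Yes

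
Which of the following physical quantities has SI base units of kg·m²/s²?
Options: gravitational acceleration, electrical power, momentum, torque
Checking the SI base units of each option:
  gravitational acceleration (g = GM/r²): m/s²  ✗
  electrical power (P = IV): kg·m²/s³  ✗
  momentum (p = mv): kg·m/s  ✗
  torque (τ = Fr): kg·m²/s²  ✓ matches

Only torque has units kg·m²/s².

Answer: torque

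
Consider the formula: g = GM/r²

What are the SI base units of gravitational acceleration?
Units of each symbol in g = GM/r²:
  G (gravitational constant): m³/(kg·s²)
  M (mass): kg
  r (distance): m  → to the power 2 in the denominator, contributes 1/m²

Multiplying the contributions: [m³/(kg·s²)] · [kg] · [1/m²]
Adding exponents of each base unit: m: 1, s: -2
SI base units of gravitational acceleration: m/s²

Answer: m/s²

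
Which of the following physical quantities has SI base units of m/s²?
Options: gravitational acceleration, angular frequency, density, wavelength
Checking the SI base units of each option:
  gravitational acceleration (g = GM/r²): m/s²  ✓ matches
  angular frequency (ω = 2πf): 1/s  ✗
  density (ρ = m/V): kg/m³  ✗
  wavelength (λ = v/f): m  ✗

Only gravitational acceleration has units m/s².

Answer: gravitational acceleration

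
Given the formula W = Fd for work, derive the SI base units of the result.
Units of each symbol in W = Fd:
  F (force): kg·m/s²
  d (displacement): m

Multiplying the contributions: [kg·m/s²] · [m]
Adding exponents of each base unit: kg: 1, m: 2, s: -2
SI base units of work: kg·m²/s²

Answer: kg·m²/s²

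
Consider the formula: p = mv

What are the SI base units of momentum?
Units of each symbol in p = mv:
  m (mass): kg
  v (velocity): m/s

Multiplying the contributions: [kg] · [m/s]
Adding exponents of each base unit: kg: 1, m: 1, s: -1
SI base units of momentum: kg·m/s

Answer: kg·m/s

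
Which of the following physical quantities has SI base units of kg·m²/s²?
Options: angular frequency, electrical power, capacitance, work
Checking the SI base units of each option:
  angular frequency (ω = 2πf): 1/s  ✗
  electrical power (P = IV): kg·m²/s³  ✗
  capacitance (C = Q/V): s⁴·A²/(kg·m²)  ✗
  work (W = Fd): kg·m²/s²  ✓ matches

Only work has units kg·m²/s².

Answer: work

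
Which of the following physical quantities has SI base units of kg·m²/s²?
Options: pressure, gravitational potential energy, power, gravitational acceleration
Checking the SI base units of each option:
  pressure (P = F/A): kg/(m·s²)  ✗
  gravitational potential energy (U = -GMm/r): kg·m²/s²  ✓ matches
  power (P = W/t): kg·m²/s³  ✗
  gravitational acceleration (g = GM/r²): m/s²  ✗

Only gravitational potential energy has units kg·m²/s².

Answer: gravitational potential energy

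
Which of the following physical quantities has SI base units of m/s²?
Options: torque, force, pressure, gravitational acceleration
Checking the SI base units of each option:
  torque (τ = Fr): kg·m²/s²  ✗
  force (F = ma): kg·m/s²  ✗
  pressure (P = F/A): kg/(m·s²)  ✗
  gravitational acceleration (g = GM/r²): m/s²  ✓ matches

Only gravitational acceleration has units m/s².

Answer: gravitational acceleration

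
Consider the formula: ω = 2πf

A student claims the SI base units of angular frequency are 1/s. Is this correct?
Units of each symbol in ω = 2πf:
  f (frequency): 1/s
  The factor 2π is dimensionless.

Multiplying the contributions: [1/s]
Adding exponents of each base unit: s: -1
SI base units of angular frequency: 1/s

The claimed units 1/s match the derived units, so the claim is correct.

Answer: Yes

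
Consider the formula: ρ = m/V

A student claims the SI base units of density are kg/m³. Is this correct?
Units of each symbol in ρ = m/V:
  m (mass): kg
  V (volume): m³  → in the denominator, contributes 1/m³

Multiplying the contributions: [kg] · [1/m³]
Adding exponents of each base unit: kg: 1, m: -3
SI base units of density: kg/m³

The claimed units kg/m³ match the derived units, so the claim is correct.

Answer: Yes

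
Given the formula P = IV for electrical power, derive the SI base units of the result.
Units of each symbol in P = IV:
  I (current): A
  V (voltage, in volts): kg·m²/(s³·A)

Multiplying the contributions: [A] · [kg·m²/(s³·A)]
Adding exponents of each base unit: kg: 1, m: 2, s: -3
SI base units of electrical power: kg·m²/s³

Answer: kg·m²/s³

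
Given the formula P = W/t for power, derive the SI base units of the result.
Units of each symbol in P = W/t:
  W (work): kg·m²/s²
  t (time): s  → in the denominator, contributes 1/s

Multiplying the contributions: [kg·m²/s²] · [1/s]
Adding exponents of each base unit: kg: 1, m: 2, s: -3
SI base units of power: kg·m²/s³

Answer: kg·m²/s³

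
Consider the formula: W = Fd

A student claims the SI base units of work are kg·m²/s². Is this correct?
Units of each symbol in W = Fd:
  F (force): kg·m/s²
  d (displacement): m

Multiplying the contributions: [kg·m/s²] · [m]
Adding exponents of each base unit: kg: 1, m: 2, s: -2
SI base units of work: kg·m²/s²

The claimed units kg·m²/s² match the derived units, so the claim is correct.

Answer: Yes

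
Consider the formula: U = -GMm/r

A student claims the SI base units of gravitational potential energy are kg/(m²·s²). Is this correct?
Units of each symbol in U = -GMm/r:
  G (gravitational constant): m³/(kg·s²)
  M (mass): kg
  m (mass): kg
  r (distance): m  → in the denominator, contributes 1/m
  The minus sign does not affect the units.

Multiplying the contributions: [m³/(kg·s²)] · [kg] · [kg] · [1/m]
Adding exponents of each base unit: kg: 1, m: 2, s: -2
SI base units of gravitational potential energy: kg·m²/s²

The claimed units kg/(m²·s²) (exponents kg: 1, m: -2, s: -2) do not match the derived units kg·m²/s² (exponents kg: 1, m: 2, s: -2), so the claim is incorrect.

Answer: No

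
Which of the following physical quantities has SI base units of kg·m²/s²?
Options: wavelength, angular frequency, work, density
Checking the SI base units of each option:
  wavelength (λ = v/f): m  ✗
  angular frequency (ω = 2πf): 1/s  ✗
  work (W = Fd): kg·m²/s²  ✓ matches
  density (ρ = m/V): kg/m³  ✗

Only work has units kg·m²/s².

Answer: work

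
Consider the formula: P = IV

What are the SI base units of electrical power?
Units of each symbol in P = IV:
  I (current): A
  V (voltage, in volts): kg·m²/(s³·A)

Multiplying the contributions: [A] · [kg·m²/(s³·A)]
Adding exponents of each base unit: kg: 1, m: 2, s: -3
SI base units of electrical power: kg·m²/s³

Answer: kg·m²/s³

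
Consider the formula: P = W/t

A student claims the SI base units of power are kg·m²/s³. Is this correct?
Units of each symbol in P = W/t:
  W (work): kg·m²/s²
  t (time): s  → in the denominator, contributes 1/s

Multiplying the contributions: [kg·m²/s²] · [1/s]
Adding exponents of each base unit: kg: 1, m: 2, s: -3
SI base units of power: kg·m²/s³

The claimed units kg·m²/s³ match the derived units, so the claim is correct.

Answer: Yes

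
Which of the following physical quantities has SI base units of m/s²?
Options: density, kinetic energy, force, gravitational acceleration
Checking the SI base units of each option:
  density (ρ = m/V): kg/m³  ✗
  kinetic energy (E = ½mv²): kg·m²/s²  ✗
  force (F = ma): kg·m/s²  ✗
  gravitational acceleration (g = GM/r²): m/s²  ✓ matches

Only gravitational acceleration has units m/s².

Answer: gravitational acceleration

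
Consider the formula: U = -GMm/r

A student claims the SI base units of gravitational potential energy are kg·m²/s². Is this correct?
Units of each symbol in U = -GMm/r:
  G (gravitational constant): m³/(kg·s²)
  M (mass): kg
  m (mass): kg
  r (distance): m  → in the denominator, contributes 1/m
  The minus sign does not affect the units.

Multiplying the contributions: [m³/(kg·s²)] · [kg] · [kg] · [1/m]
Adding exponents of each base unit: kg: 1, m: 2, s: -2
SI base units of gravitational potential energy: kg·m²/s²

The claimed units kg·m²/s² match the derived units, so the claim is correct.

Answer: Yes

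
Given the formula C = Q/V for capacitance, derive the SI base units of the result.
Units of each symbol in C = Q/V:
  Q (charge, in coulombs): s·A
  V (voltage, in volts): kg·m²/(s³·A)  → in the denominator, contributes s³·A/(kg·m²)

Multiplying the contributions: [s·A] · [s³·A/(kg·m²)]
Adding exponents of each base unit: kg: -1, m: -2, s: 4, A: 2
SI base units of capacitance: s⁴·A²/(kg·m²)

Answer: s⁴·A²/(kg·m²)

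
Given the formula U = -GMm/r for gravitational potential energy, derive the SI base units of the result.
Units of each symbol in U = -GMm/r:
  G (gravitational constant): m³/(kg·s²)
  M (mass): kg
  m (mass): kg
  r (distance): m  → in the denominator, contributes 1/m
  The minus sign does not affect the units.

Multiplying the contributions: [m³/(kg·s²)] · [kg] · [kg] · [1/m]
Adding exponents of each base unit: kg: 1, m: 2, s: -2
SI base units of gravitational potential energy: kg·m²/s²

Answer: kg·m²/s²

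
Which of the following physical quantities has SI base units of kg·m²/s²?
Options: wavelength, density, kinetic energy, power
Checking the SI base units of each option:
  wavelength (λ = v/f): m  ✗
  density (ρ = m/V): kg/m³  ✗
  kinetic energy (E = ½mv²): kg·m²/s²  ✓ matches
  power (P = W/t): kg·m²/s³  ✗

Only kinetic energy has units kg·m²/s².

Answer: kinetic energy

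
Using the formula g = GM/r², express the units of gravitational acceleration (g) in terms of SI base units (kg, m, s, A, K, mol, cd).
Units of each symbol in g = GM/r²:
  G (gravitational constant): m³/(kg·s²)
  M (mass): kg
  r (distance): m  → to the power 2 in the denominator, contributes 1/m²

Multiplying the contributions: [m³/(kg·s²)] · [kg] · [1/m²]
Adding exponents of each base unit: m: 1, s: -2
SI base units of gravitational acceleration: m/s²

Answer: m/s²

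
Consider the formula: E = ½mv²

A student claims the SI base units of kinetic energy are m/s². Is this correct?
Units of each symbol in E = ½mv²:
  m (mass): kg
  v (speed): m/s  → to the power 2, contributes m²/s²
  The factor ½ is dimensionless.

Multiplying the contributions: [kg] · [m²/s²]
Adding exponents of each base unit: kg: 1, m: 2, s: -2
SI base units of kinetic energy: kg·m²/s²

The claimed units m/s² (exponents m: 1, s: -2) do not match the derived units kg·m²/s² (exponents kg: 1, m: 2, s: -2), so the claim is incorrect.

Answer: No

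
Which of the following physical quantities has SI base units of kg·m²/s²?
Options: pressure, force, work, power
Checking the SI base units of each option:
  pressure (P = F/A): kg/(m·s²)  ✗
  force (F = ma): kg·m/s²  ✗
  work (W = Fd): kg·m²/s²  ✓ matches
  power (P = W/t): kg·m²/s³  ✗

Only work has units kg·m²/s².

Answer: work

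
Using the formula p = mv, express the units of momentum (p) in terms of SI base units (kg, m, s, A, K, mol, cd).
Units of each symbol in p = mv:
  m (mass): kg
  v (velocity): m/s

Multiplying the contributions: [kg] · [m/s]
Adding exponents of each base unit: kg: 1, m: 1, s: -1
SI base units of momentum: kg·m/s

Answer: kg·m/s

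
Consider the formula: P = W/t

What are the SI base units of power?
Units of each symbol in P = W/t:
  W (work): kg·m²/s²
  t (time): s  → in the denominator, contributes 1/s

Multiplying the contributions: [kg·m²/s²] · [1/s]
Adding exponents of each base unit: kg: 1, m: 2, s: -3
SI base units of power: kg·m²/s³

Answer: kg·m²/s³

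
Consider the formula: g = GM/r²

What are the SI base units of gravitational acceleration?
Units of each symbol in g = GM/r²:
  G (gravitational constant): m³/(kg·s²)
  M (mass): kg
  r (distance): m  → to the power 2 in the denominator, contributes 1/m²

Multiplying the contributions: [m³/(kg·s²)] · [kg] · [1/m²]
Adding exponents of each base unit: m: 1, s: -2
SI base units of gravitational acceleration: m/s²

Answer: m/s²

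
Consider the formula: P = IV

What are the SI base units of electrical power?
Units of each symbol in P = IV:
  I (current): A
  V (voltage, in volts): kg·m²/(s³·A)

Multiplying the contributions: [A] · [kg·m²/(s³·A)]
Adding exponents of each base unit: kg: 1, m: 2, s: -3
SI base units of electrical power: kg·m²/s³

Answer: kg·m²/s³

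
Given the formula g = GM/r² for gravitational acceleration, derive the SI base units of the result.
Units of each symbol in g = GM/r²:
  G (gravitational constant): m³/(kg·s²)
  M (mass): kg
  r (distance): m  → to the power 2 in the denominator, contributes 1/m²

Multiplying the contributions: [m³/(kg·s²)] · [kg] · [1/m²]
Adding exponents of each base unit: m: 1, s: -2
SI base units of gravitational acceleration: m/s²

Answer: m/s²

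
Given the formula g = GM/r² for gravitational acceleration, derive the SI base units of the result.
Units of each symbol in g = GM/r²:
  G (gravitational constant): m³/(kg·s²)
  M (mass): kg
  r (distance): m  → to the power 2 in the denominator, contributes 1/m²

Multiplying the contributions: [m³/(kg·s²)] · [kg] · [1/m²]
Adding exponents of each base unit: m: 1, s: -2
SI base units of gravitational acceleration: m/s²

Answer: m/s²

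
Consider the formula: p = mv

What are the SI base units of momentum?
Units of each symbol in p = mv:
  m (mass): kg
  v (velocity): m/s

Multiplying the contributions: [kg] · [m/s]
Adding exponents of each base unit: kg: 1, m: 1, s: -1
SI base units of momentum: kg·m/s

Answer: kg·m/s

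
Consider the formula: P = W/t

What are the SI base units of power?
Units of each symbol in P = W/t:
  W (work): kg·m²/s²
  t (time): s  → in the denominator, contributes 1/s

Multiplying the contributions: [kg·m²/s²] · [1/s]
Adding exponents of each base unit: kg: 1, m: 2, s: -3
SI base units of power: kg·m²/s³

Answer: kg·m²/s³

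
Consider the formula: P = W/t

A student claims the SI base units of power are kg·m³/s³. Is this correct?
Units of each symbol in P = W/t:
  W (work): kg·m²/s²
  t (time): s  → in the denominator, contributes 1/s

Multiplying the contributions: [kg·m²/s²] · [1/s]
Adding exponents of each base unit: kg: 1, m: 2, s: -3
SI base units of power: kg·m²/s³

The claimed units kg·m³/s³ (exponents kg: 1, m: 3, s: -3) do not match the derived units kg·m²/s³ (exponents kg: 1, m: 2, s: -3), so the claim is incorrect.

Answer: No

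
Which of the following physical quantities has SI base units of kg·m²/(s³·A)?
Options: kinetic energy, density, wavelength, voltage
Checking the SI base units of each option:
  kinetic energy (E = ½mv²): kg·m²/s²  ✗
  density (ρ = m/V): kg/m³  ✗
  wavelength (λ = v/f): m  ✗
  voltage (V = IR): kg·m²/(s³·A)  ✓ matches

Only voltage has units kg·m²/(s³·A).

Answer: voltage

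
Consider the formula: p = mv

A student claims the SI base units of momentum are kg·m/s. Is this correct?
Units of each symbol in p = mv:
  m (mass): kg
  v (velocity): m/s

Multiplying the contributions: [kg] · [m/s]
Adding exponents of each base unit: kg: 1, m: 1, s: -1
SI base units of momentum: kg·m/s

The claimed units kg·m/s match the derived units, so the claim is correct.

Answer: Yes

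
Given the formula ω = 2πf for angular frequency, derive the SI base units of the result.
Units of each symbol in ω = 2πf:
  f (frequency): 1/s
  The factor 2π is dimensionless.

Multiplying the contributions: [1/s]
Adding exponents of each base unit: s: -1
SI base units of angular frequency: 1/s

Answer: 1/s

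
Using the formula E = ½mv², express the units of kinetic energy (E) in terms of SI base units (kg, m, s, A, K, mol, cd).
Units of each symbol in E = ½mv²:
  m (mass): kg
  v (speed): m/s  → to the power 2, contributes m²/s²
  The factor ½ is dimensionless.

Multiplying the contributions: [kg] · [m²/s²]
Adding exponents of each base unit: kg: 1, m: 2, s: -2
SI base units of kinetic energy: kg·m²/s²

Answer: kg·m²/s²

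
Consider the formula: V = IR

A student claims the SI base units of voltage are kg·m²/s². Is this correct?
Units of each symbol in V = IR:
  I (current): A
  R (resistance, in ohms): kg·m²/(s³·A²)

Multiplying the contributions: [A] · [kg·m²/(s³·A²)]
Adding exponents of each base unit: kg: 1, m: 2, s: -3, A: -1
SI base units of voltage: kg·m²/(s³·A)

The claimed units kg·m²/s² (exponents kg: 1, m: 2, s: -2) do not match the derived units kg·m²/(s³·A) (exponents kg: 1, m: 2, s: -3, A: -1), so the claim is incorrect.

Answer: No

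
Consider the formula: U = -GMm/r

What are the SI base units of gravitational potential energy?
Units of each symbol in U = -GMm/r:
  G (gravitational constant): m³/(kg·s²)
  M (mass): kg
  m (mass): kg
  r (distance): m  → in the denominator, contributes 1/m
  The minus sign does not affect the units.

Multiplying the contributions: [m³/(kg·s²)] · [kg] · [kg] · [1/m]
Adding exponents of each base unit: kg: 1, m: 2, s: -2
SI base units of gravitational potential energy: kg·m²/s²

Answer: kg·m²/s²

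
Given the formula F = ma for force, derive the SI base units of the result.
Units of each symbol in F = ma:
  m (mass): kg
  a (acceleration): m/s²

Multiplying the contributions: [kg] · [m/s²]
Adding exponents of each base unit: kg: 1, m: 1, s: -2
SI base units of force: kg·m/s²

Answer: kg·m/s²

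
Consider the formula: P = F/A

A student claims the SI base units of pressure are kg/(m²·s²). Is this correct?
Units of each symbol in P = F/A:
  F (force): kg·m/s²
  A (area): m²  → in the denominator, contributes 1/m²

Multiplying the contributions: [kg·m/s²] · [1/m²]
Adding exponents of each base unit: kg: 1, m: -1, s: -2
SI base units of pressure: kg/(m·s²)

The claimed units kg/(m²·s²) (exponents kg: 1, m: -2, s: -2) do not match the derived units kg/(m·s²) (exponents kg: 1, m: -1, s: -2), so the claim is incorrect.

Answer: No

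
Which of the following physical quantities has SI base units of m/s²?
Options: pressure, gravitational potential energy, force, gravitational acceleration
Checking the SI base units of each option:
  pressure (P = F/A): kg/(m·s²)  ✗
  gravitational potential energy (U = -GMm/r): kg·m²/s²  ✗
  force (F = ma): kg·m/s²  ✗
  gravitational acceleration (g = GM/r²): m/s²  ✓ matches

Only gravitational acceleration has units m/s².

Answer: gravitational acceleration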